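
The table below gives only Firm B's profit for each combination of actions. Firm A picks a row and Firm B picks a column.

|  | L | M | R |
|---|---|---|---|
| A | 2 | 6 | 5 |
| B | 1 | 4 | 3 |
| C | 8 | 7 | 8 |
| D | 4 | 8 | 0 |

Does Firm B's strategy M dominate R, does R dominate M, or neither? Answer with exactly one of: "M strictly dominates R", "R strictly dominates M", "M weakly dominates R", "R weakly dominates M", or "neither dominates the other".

M's payoffs vs R's, by Firm A's action — A: 6>5, B: 4>3, C: 7<8, D: 8>0.
M does better at A, B, D but worse at C; neither strategy dominates the other.

neither dominates the other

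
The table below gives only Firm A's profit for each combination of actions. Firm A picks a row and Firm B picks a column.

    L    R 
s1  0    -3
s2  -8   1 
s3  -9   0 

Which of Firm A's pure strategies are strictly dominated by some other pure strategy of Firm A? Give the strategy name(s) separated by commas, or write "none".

s3

s1 is not dominated — it holds its own against s2 at L (0>-8); s3 at L (0>-9).
s2: no other strategy beats it everywhere (s1 at R (1>-3); s3 at L (-8>-9)).
s3 is strictly dominated by s2 (L: -8>-9, R: 1>0).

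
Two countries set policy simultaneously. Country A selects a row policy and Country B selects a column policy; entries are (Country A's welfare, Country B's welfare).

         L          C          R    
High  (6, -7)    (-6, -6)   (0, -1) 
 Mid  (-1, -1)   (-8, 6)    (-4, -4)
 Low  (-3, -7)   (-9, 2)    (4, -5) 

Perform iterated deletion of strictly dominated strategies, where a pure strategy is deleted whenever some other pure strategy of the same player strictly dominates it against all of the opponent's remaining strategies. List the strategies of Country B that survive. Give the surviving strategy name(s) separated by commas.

Row Mid is eliminated: High beats it against every remaining column (L: 6>-1, C: -6>-8, R: 0>-4).
Country B's strategy L is strictly dominated by C (High: -6>-7, Low: 2>-7) and is removed.
Among the remaining strategies, none is strictly dominated by another pure strategy of the same player, so the elimination stops.
Surviving strategies — Country A: {High, Low}; Country B: {C, R}.

C, R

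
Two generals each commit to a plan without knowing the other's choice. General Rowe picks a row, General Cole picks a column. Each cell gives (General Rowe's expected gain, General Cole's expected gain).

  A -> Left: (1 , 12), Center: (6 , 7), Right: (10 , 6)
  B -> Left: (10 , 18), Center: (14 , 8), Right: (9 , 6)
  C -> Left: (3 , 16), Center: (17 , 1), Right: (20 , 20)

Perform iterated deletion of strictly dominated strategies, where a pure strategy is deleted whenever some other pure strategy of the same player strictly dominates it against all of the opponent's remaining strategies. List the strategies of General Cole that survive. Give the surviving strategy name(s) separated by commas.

Left, Right

Row A is eliminated: C beats it against every remaining column (Left: 3>1, Center: 17>6, Right: 20>10).
Column Center is eliminated: Left beats it against every remaining row (B: 18>8, C: 16>1).
Among the remaining strategies, none is strictly dominated by another pure strategy of the same player, so the elimination stops.
Surviving strategies — General Rowe: {B, C}; General Cole: {Left, Right}.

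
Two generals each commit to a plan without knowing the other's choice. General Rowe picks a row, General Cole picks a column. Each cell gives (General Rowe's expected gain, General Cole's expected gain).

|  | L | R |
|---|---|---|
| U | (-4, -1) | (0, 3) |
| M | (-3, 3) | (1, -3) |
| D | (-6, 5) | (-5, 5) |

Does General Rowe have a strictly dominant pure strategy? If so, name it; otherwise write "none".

M

M vs U: L: -3>-4, R: 1>0.
M vs D: L: -3>-6, R: 1>-5.
M strictly beats every other strategy against every opponent action, so it is strictly dominant.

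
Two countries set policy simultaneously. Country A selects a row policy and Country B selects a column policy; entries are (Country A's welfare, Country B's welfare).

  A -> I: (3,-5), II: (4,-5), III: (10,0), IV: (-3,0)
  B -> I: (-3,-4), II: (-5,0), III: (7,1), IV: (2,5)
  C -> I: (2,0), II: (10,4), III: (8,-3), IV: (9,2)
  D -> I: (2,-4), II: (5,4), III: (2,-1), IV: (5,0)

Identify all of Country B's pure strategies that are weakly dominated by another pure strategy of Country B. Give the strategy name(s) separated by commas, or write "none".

I, III

II weakly dominates I — A: -5=-5, B: 0>-4, C: 4>0, D: 4>-4.
Nothing dominates II: I at B (0>-4); III at C (4>-3); IV at C (4>2).
III is weakly dominated by IV (A: 0=0, B: 5>1, C: 2>-3, D: 0>-1).
IV is not dominated — it holds its own against I at A (0>-5); II at A (0>-5); III at B (5>1).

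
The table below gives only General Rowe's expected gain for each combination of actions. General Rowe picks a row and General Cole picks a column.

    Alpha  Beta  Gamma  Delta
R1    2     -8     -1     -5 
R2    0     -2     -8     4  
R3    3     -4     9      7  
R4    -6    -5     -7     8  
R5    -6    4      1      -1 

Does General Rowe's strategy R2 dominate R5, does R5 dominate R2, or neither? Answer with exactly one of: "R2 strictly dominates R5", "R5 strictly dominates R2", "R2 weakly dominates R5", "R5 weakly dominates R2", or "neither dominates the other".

neither dominates the other

Compare R2 to R5 across each choice by General Cole: Alpha: 0>-6, Beta: -2<4, Gamma: -8<1, Delta: 4>-1.
R2 does better at Alpha, Delta but worse at Beta, Gamma; neither strategy dominates the other.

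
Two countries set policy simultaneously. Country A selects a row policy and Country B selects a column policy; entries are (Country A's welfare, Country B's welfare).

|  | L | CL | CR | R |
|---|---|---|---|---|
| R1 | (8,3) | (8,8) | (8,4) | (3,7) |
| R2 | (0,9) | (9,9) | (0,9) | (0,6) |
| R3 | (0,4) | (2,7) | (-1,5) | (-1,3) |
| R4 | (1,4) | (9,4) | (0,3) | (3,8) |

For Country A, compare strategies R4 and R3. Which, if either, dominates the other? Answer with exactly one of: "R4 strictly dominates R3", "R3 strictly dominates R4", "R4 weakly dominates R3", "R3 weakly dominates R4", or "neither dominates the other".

R4 strictly dominates R3

Compare R4 to R3 across every action of Country B: L: 1>0, CL: 9>2, CR: 0>-1, R: 3>-1.
R4 gives a strictly higher payoff against every action of Country B, so R4 strictly dominates R3.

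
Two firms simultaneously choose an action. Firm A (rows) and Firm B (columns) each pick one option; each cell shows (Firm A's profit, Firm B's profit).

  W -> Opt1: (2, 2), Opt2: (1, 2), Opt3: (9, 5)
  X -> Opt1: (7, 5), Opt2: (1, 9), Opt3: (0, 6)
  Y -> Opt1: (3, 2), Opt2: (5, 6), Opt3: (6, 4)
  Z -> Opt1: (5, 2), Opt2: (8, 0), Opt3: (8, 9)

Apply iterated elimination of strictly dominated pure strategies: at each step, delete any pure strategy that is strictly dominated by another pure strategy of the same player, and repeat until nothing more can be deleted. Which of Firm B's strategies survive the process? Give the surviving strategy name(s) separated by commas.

Opt3

For Firm A, Z strictly dominates Y on the remaining columns (Opt1: 5>3, Opt2: 8>5, Opt3: 8>6); eliminate Y.
Column Opt1 is eliminated: Opt3 beats it against every remaining row (W: 5>2, X: 6>5, Z: 9>2).
Firm A's strategy X is strictly dominated by Z (Opt2: 8>1, Opt3: 8>0) and is removed.
For Firm B, Opt3 strictly dominates Opt2 on the remaining rows (W: 5>2, Z: 9>0); eliminate Opt2.
Row Z is eliminated: W beats it against every remaining column (Opt3: 9>8).
Among the remaining strategies, none is strictly dominated by another pure strategy of the same player, so the elimination stops.
Surviving strategies — Firm A: {W}; Firm B: {Opt3}.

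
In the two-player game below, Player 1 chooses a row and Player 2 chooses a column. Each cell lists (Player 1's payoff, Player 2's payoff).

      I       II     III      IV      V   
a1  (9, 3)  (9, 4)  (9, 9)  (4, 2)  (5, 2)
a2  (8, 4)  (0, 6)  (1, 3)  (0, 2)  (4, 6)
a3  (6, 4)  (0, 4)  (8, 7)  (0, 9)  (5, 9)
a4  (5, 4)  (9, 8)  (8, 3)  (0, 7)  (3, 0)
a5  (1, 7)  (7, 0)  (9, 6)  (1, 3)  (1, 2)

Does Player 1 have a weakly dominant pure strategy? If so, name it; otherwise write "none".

a1

a1 vs a2: I: 9>8, II: 9>0, III: 9>1, IV: 4>0, V: 5>4.
a1 vs a3: I: 9>6, II: 9>0, III: 9>8, IV: 4>0, V: 5=5.
a1 vs a4: I: 9>5, II: 9=9, III: 9>8, IV: 4>0, V: 5>3.
a1 vs a5: I: 9>1, II: 9>7, III: 9=9, IV: 4>1, V: 5>1.
a1 is at least as good as every other strategy against every opponent action, so it is weakly dominant.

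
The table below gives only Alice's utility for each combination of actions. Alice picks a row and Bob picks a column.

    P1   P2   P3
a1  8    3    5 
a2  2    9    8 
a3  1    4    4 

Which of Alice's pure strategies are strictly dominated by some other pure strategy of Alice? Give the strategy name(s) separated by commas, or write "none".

a1 is not dominated — it holds its own against a2 at P1 (8>2); a3 at P1 (8>1).
Nothing dominates a2: a1 at P2 (9>3); a3 at P1 (2>1).
a2 strictly dominates a3 — P1: 2>1, P2: 9>4, P3: 8>4.

a3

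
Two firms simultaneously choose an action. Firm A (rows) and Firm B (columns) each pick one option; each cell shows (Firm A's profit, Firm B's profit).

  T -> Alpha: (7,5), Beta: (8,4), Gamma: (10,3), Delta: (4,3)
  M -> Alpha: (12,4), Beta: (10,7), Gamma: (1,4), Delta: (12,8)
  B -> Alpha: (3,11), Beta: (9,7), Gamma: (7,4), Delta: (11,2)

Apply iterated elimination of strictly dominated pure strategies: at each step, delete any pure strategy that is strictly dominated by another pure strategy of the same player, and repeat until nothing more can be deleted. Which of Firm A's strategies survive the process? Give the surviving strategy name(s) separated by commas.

Column Gamma is eliminated: Beta beats it against every remaining row (T: 4>3, M: 7>4, B: 7>4).
Firm A's strategy T is strictly dominated by M (Alpha: 12>7, Beta: 10>8, Delta: 12>4) and is removed.
Row B is eliminated: M beats it against every remaining column (Alpha: 12>3, Beta: 10>9, Delta: 12>11).
Column Alpha is eliminated: Beta beats it against every remaining row (M: 7>4).
Column Beta is eliminated: Delta beats it against every remaining row (M: 8>7).
Among the remaining strategies, none is strictly dominated by another pure strategy of the same player, so the elimination stops.
Surviving strategies — Firm A: {M}; Firm B: {Delta}.

M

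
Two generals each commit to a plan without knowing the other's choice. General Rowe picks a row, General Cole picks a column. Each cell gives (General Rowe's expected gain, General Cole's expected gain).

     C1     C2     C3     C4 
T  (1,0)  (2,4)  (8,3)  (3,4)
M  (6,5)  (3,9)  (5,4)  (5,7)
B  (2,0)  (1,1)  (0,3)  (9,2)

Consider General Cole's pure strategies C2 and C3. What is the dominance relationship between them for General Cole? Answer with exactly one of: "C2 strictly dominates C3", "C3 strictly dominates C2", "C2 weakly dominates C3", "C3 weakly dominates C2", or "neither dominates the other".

Compare C2 to C3 across every action of General Rowe: T: 4>3, M: 9>4, B: 1<3.
C2 does better at T, M but worse at B; neither strategy dominates the other.

neither dominates the other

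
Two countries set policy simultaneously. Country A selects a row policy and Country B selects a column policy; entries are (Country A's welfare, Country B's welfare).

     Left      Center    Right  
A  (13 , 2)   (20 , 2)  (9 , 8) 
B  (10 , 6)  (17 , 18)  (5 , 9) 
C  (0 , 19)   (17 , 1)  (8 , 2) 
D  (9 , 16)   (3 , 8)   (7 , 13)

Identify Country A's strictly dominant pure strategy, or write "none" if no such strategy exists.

A

A vs B: Left: 13>10, Center: 20>17, Right: 9>5.
A vs C: Left: 13>0, Center: 20>17, Right: 9>8.
A vs D: Left: 13>9, Center: 20>3, Right: 9>7.
A strictly beats every other strategy against every opponent action, so it is strictly dominant.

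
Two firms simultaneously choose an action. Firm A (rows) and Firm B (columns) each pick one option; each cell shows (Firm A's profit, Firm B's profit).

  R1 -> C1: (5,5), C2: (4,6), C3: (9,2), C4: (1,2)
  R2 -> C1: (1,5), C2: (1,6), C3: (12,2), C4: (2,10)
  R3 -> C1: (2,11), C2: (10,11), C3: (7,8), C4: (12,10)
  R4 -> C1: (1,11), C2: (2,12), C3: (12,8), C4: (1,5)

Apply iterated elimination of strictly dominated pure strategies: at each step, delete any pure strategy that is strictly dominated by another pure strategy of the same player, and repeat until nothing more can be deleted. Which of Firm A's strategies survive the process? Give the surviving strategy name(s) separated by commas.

R1, R3

For Firm B, C1 strictly dominates C3 on the remaining rows (R1: 5>2, R2: 5>2, R3: 11>8, R4: 11>8); eliminate C3.
Firm A's strategy R2 is strictly dominated by R3 (C1: 2>1, C2: 10>1, C4: 12>2) and is removed.
Firm A's strategy R4 is strictly dominated by R3 (C1: 2>1, C2: 10>2, C4: 12>1) and is removed.
Firm B's strategy C4 is strictly dominated by C1 (R1: 5>2, R3: 11>10) and is removed.
Among the remaining strategies, none is strictly dominated by another pure strategy of the same player, so the elimination stops.
Surviving strategies — Firm A: {R1, R3}; Firm B: {C1, C2}.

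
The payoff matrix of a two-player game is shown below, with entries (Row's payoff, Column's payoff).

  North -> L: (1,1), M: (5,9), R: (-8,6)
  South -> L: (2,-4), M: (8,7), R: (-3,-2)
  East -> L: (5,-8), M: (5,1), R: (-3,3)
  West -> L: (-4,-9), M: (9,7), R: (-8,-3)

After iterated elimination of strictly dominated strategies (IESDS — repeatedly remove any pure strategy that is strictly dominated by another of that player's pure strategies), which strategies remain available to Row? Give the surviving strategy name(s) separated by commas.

For Row, South strictly dominates North on the remaining columns (L: 2>1, M: 8>5, R: -3>-8); eliminate North.
For Column, M strictly dominates L on the remaining rows (South: 7>-4, East: 1>-8, West: 7>-9); eliminate L.
Among the remaining strategies, none is strictly dominated by another pure strategy of the same player, so the elimination stops.
Surviving strategies — Row: {South, East, West}; Column: {M, R}.

South, East, West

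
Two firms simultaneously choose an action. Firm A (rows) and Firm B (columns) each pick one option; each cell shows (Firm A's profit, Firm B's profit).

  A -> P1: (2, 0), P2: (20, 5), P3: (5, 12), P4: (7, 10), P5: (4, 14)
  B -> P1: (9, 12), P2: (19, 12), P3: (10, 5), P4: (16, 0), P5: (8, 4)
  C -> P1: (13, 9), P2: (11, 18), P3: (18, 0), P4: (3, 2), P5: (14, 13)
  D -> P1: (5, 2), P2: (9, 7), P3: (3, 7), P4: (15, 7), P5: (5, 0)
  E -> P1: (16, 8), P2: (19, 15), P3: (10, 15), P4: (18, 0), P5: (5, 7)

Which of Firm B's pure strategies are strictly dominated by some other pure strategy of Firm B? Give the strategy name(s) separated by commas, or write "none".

P1 is not dominated — it holds its own against P2 at B (12=12); P3 at B (12>5); P4 at B (12>0); P5 at B (12>4).
P2: no other strategy beats it everywhere (P1 at A (5>0); P3 at B (12>5); P4 at B (12>0); P5 at B (12>4)).
P3: no other strategy beats it everywhere (P1 at A (12>0); P2 at A (12>5); P4 at A (12>10); P5 at B (5>4)).
Nothing dominates P4: P1 at A (10>0); P2 at A (10>5); P3 at C (2>0); P5 at D (7>0).
P5 is not dominated — it holds its own against P1 at A (14>0); P2 at A (14>5); P3 at A (14>12); P4 at A (14>10).

none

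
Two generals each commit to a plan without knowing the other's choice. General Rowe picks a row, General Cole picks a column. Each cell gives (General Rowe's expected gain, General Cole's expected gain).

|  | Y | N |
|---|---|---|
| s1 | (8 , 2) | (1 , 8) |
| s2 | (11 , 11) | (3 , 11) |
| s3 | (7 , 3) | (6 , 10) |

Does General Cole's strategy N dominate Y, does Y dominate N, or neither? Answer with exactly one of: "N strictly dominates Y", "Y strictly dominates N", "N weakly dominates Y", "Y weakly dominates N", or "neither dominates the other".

N weakly dominates Y

N's payoffs vs Y's, by General Rowe's action — s1: 8>2, s2: 11=11, s3: 10>3.
N is at least as good everywhere and strictly better somewhere (tied only at s2), so N weakly but not strictly dominates Y.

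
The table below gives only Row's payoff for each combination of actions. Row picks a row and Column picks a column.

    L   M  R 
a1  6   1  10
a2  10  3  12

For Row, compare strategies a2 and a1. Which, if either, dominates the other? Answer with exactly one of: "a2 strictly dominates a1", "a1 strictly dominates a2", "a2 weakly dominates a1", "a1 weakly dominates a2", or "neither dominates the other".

Compare a2 to a1 across each choice by Column: L: 10>6, M: 3>1, R: 12>10.
a2 gives a strictly higher payoff against each choice by Column, so a2 strictly dominates a1.

a2 strictly dominates a1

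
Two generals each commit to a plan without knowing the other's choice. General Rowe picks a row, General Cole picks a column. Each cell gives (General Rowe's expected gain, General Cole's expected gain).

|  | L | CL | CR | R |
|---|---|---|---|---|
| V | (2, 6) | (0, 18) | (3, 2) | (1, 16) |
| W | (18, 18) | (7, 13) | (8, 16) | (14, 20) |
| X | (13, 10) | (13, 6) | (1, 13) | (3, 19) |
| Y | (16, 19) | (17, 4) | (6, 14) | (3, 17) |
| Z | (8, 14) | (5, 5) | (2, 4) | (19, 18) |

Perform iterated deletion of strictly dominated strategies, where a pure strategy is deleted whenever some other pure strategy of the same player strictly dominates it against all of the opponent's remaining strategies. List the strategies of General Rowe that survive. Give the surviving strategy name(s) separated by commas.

Z

Row V is eliminated: W beats it against every remaining column (L: 18>2, CL: 7>0, CR: 8>3, R: 14>1).
Column CL is eliminated: L beats it against every remaining row (W: 18>13, X: 10>6, Y: 19>4, Z: 14>5).
General Rowe's strategy X is strictly dominated by W (L: 18>13, CR: 8>1, R: 14>3) and is removed.
Row Y is eliminated: W beats it against every remaining column (L: 18>16, CR: 8>6, R: 14>3).
General Cole's strategy L is strictly dominated by R (W: 20>18, Z: 18>14) and is removed.
For General Cole, R strictly dominates CR on the remaining rows (W: 20>16, Z: 18>4); eliminate CR.
General Rowe's strategy W is strictly dominated by Z (R: 19>14) and is removed.
Among the remaining strategies, none is strictly dominated by another pure strategy of the same player, so the elimination stops.
Surviving strategies — General Rowe: {Z}; General Cole: {R}.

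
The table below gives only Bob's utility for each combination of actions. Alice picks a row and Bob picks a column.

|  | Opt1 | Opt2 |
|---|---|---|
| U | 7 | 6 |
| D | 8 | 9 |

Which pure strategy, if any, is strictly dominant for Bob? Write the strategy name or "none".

none

Opt1 fails to dominate Opt2 at D (8<9).
Opt2 fails to dominate Opt1 at U (6<7).
No single strategy dominates all the others.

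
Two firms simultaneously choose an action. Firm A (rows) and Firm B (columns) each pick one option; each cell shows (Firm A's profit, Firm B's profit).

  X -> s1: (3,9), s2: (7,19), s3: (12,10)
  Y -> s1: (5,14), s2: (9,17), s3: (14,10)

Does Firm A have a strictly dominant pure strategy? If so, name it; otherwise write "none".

Y vs X: s1: 5>3, s2: 9>7, s3: 14>12.
Y strictly beats every other strategy against every opponent action, so it is strictly dominant.

Y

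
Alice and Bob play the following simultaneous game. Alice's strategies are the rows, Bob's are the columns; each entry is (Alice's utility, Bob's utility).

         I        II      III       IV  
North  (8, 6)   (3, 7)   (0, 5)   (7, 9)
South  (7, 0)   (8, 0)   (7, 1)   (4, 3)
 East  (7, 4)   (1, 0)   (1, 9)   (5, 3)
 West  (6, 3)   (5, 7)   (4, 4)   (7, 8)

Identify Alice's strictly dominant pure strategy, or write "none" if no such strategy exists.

North fails to dominate South at II (3<8).
South fails to dominate North at I (7<8).
East fails to dominate North at I (7<8).
West fails to dominate North at I (6<8).
No single strategy dominates all the others.

none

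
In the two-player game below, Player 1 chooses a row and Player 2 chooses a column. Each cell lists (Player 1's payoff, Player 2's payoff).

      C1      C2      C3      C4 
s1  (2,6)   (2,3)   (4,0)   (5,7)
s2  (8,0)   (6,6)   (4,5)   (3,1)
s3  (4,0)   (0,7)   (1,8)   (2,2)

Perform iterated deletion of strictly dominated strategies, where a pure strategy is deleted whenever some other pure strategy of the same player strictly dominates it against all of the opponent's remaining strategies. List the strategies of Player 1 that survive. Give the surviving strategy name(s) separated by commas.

s1, s2

Row s3 is eliminated: s2 beats it against every remaining column (C1: 8>4, C2: 6>0, C3: 4>1, C4: 3>2).
For Player 2, C4 strictly dominates C1 on the remaining rows (s1: 7>6, s2: 1>0); eliminate C1.
Column C3 is eliminated: C2 beats it against every remaining row (s1: 3>0, s2: 6>5).
Among the remaining strategies, none is strictly dominated by another pure strategy of the same player, so the elimination stops.
Surviving strategies — Player 1: {s1, s2}; Player 2: {C2, C4}.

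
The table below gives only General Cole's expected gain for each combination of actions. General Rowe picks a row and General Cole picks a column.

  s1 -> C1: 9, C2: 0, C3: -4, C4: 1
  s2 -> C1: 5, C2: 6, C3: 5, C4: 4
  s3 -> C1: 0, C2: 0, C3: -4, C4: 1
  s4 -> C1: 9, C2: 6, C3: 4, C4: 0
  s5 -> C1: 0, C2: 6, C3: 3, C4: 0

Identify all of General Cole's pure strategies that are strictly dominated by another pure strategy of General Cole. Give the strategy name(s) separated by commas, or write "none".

C3

C1 is not dominated — it holds its own against C2 at s1 (9>0); C3 at s1 (9>-4); C4 at s1 (9>1).
Nothing dominates C2: C1 at s2 (6>5); C3 at s1 (0>-4); C4 at s2 (6>4).
C2 strictly dominates C3 — s1: 0>-4, s2: 6>5, s3: 0>-4, s4: 6>4, s5: 6>3.
Nothing dominates C4: C1 at s3 (1>0); C2 at s1 (1>0); C3 at s1 (1>-4).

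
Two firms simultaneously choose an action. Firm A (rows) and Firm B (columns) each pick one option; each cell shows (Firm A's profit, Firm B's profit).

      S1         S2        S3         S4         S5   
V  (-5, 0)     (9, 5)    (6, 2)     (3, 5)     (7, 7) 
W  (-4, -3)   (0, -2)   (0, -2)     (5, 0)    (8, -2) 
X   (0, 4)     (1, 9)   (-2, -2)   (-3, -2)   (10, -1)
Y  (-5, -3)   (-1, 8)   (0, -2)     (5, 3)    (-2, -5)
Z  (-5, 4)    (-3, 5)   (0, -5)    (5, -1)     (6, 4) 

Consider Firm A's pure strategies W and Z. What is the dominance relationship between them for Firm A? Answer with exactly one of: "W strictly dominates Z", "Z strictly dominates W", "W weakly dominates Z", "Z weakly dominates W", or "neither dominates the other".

W weakly dominates Z

Compare W to Z across each opponent action: S1: -4>-5, S2: 0>-3, S3: 0=0, S4: 5=5, S5: 8>6.
W is at least as good everywhere and strictly better somewhere (tied only at S3, S4), so W weakly but not strictly dominates Z.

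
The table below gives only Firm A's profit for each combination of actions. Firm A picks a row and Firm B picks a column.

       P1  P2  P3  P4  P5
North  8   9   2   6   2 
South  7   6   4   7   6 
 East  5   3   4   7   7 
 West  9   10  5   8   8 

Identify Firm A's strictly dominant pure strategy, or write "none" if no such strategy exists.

West

West vs North: P1: 9>8, P2: 10>9, P3: 5>2, P4: 8>6, P5: 8>2.
West vs South: P1: 9>7, P2: 10>6, P3: 5>4, P4: 8>7, P5: 8>6.
West vs East: P1: 9>5, P2: 10>3, P3: 5>4, P4: 8>7, P5: 8>7.
West strictly beats every other strategy against every opponent action, so it is strictly dominant.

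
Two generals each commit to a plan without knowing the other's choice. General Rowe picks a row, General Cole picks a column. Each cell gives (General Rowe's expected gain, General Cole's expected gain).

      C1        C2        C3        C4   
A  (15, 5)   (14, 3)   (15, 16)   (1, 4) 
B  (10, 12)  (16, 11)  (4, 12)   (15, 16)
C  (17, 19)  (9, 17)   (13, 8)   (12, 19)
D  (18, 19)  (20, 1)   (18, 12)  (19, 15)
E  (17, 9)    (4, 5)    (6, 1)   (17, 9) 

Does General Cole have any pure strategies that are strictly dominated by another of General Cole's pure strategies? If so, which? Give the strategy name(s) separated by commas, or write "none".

Nothing dominates C1: C2 at A (5>3); C3 at B (12=12); C4 at A (5>4).
C2: dominated, since C1 does at least as well everywhere (A: 5>3, B: 12>11, C: 19>17, D: 19>1, E: 9>5).
C3: no other strategy beats it everywhere (C1 at A (16>5); C2 at A (16>3); C4 at A (16>4)).
C4: no other strategy beats it everywhere (C1 at B (16>12); C2 at A (4>3); C3 at B (16>12)).

C2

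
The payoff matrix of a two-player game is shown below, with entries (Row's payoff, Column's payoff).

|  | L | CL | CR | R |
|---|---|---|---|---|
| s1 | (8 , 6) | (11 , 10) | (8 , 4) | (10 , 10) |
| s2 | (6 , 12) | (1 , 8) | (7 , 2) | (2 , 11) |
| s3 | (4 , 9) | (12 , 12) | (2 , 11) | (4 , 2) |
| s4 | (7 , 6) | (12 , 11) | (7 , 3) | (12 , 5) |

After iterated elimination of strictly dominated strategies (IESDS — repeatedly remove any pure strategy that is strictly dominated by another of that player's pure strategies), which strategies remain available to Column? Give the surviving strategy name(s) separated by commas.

For Row, s1 strictly dominates s2 on the remaining columns (L: 8>6, CL: 11>1, CR: 8>7, R: 10>2); eliminate s2.
Column L is eliminated: CL beats it against every remaining row (s1: 10>6, s3: 12>9, s4: 11>6).
Column's strategy CR is strictly dominated by CL (s1: 10>4, s3: 12>11, s4: 11>3) and is removed.
Row's strategy s1 is strictly dominated by s4 (CL: 12>11, R: 12>10) and is removed.
Column's strategy R is strictly dominated by CL (s3: 12>2, s4: 11>5) and is removed.
Among the remaining strategies, none is strictly dominated by another pure strategy of the same player, so the elimination stops.
Surviving strategies — Row: {s3, s4}; Column: {CL}.

CL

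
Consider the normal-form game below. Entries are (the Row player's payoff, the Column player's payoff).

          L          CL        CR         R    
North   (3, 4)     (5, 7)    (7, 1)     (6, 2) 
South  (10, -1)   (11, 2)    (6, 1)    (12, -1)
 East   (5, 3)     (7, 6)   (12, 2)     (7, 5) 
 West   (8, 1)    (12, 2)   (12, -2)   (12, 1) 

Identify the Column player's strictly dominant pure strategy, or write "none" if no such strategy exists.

CL vs L: North: 7>4, South: 2>-1, East: 6>3, West: 2>1.
CL vs CR: North: 7>1, South: 2>1, East: 6>2, West: 2>-2.
CL vs R: North: 7>2, South: 2>-1, East: 6>5, West: 2>1.
CL strictly beats every other strategy against every opponent action, so it is strictly dominant.

CL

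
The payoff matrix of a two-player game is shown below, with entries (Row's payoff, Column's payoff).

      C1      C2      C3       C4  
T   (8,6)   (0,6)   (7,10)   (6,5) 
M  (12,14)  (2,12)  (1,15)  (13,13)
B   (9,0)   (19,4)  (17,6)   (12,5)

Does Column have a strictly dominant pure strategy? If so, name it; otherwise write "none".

C3

C3 vs C1: T: 10>6, M: 15>14, B: 6>0.
C3 vs C2: T: 10>6, M: 15>12, B: 6>4.
C3 vs C4: T: 10>5, M: 15>13, B: 6>5.
C3 strictly beats every other strategy against every opponent action, so it is strictly dominant.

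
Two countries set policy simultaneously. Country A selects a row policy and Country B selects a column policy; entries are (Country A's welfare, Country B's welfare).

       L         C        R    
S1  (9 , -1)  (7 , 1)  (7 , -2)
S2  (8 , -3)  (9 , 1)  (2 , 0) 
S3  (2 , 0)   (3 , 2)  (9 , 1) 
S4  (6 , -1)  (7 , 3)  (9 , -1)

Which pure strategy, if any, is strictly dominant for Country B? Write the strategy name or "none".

C vs L: S1: 1>-1, S2: 1>-3, S3: 2>0, S4: 3>-1.
C vs R: S1: 1>-2, S2: 1>0, S3: 2>1, S4: 3>-1.
C strictly beats every other strategy against every opponent action, so it is strictly dominant.

C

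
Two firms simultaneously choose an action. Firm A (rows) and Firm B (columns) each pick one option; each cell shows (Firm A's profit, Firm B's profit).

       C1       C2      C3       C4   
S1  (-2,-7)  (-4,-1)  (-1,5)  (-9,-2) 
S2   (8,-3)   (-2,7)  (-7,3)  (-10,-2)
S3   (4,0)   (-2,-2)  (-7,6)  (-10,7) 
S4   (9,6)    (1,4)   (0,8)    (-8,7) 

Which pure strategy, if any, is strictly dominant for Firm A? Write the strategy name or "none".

S4 vs S1: C1: 9>-2, C2: 1>-4, C3: 0>-1, C4: -8>-9.
S4 vs S2: C1: 9>8, C2: 1>-2, C3: 0>-7, C4: -8>-10.
S4 vs S3: C1: 9>4, C2: 1>-2, C3: 0>-7, C4: -8>-10.
S4 strictly beats every other strategy against every opponent action, so it is strictly dominant.

S4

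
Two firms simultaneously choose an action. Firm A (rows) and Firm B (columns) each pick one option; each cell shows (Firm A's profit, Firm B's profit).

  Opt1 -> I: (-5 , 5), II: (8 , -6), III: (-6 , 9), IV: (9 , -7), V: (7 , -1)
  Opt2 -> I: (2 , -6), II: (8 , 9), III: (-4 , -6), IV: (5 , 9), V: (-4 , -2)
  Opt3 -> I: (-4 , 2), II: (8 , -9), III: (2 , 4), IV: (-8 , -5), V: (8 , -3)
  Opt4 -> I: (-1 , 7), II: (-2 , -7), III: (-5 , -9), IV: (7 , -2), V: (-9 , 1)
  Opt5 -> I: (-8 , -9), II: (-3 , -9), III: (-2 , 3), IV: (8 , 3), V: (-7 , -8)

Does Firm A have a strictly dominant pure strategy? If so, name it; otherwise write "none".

none

Opt1 fails to dominate Opt2 at I (-5<2).
Opt2 fails to dominate Opt1 at II (8=8).
Opt3 fails to dominate Opt1 at II (8=8).
Opt4 fails to dominate Opt1 at II (-2<8).
Opt5 fails to dominate Opt1 at I (-8<-5).
No single strategy dominates all the others.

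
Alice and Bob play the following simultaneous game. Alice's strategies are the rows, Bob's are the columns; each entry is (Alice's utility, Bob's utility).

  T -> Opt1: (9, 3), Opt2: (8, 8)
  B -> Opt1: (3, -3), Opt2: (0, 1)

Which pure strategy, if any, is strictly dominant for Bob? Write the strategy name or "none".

Opt2 vs Opt1: T: 8>3, B: 1>-3.
Opt2 strictly beats every other strategy against every opponent action, so it is strictly dominant.

Opt2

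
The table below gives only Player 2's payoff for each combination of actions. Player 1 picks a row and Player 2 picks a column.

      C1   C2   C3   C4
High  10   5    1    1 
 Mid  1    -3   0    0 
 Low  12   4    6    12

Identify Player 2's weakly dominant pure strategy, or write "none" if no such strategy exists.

C1

C1 vs C2: High: 10>5, Mid: 1>-3, Low: 12>4.
C1 vs C3: High: 10>1, Mid: 1>0, Low: 12>6.
C1 vs C4: High: 10>1, Mid: 1>0, Low: 12=12.
C1 is at least as good as every other strategy against every opponent action, so it is weakly dominant.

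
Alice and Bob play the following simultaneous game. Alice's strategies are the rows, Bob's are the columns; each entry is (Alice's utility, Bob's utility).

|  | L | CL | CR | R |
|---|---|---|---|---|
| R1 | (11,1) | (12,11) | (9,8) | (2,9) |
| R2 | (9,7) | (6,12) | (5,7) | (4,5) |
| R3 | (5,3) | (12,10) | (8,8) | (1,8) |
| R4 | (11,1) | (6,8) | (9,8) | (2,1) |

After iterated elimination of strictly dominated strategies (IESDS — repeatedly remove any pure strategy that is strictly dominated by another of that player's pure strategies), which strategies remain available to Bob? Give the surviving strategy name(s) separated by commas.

CL, CR

Column L is eliminated: CL beats it against every remaining row (R1: 11>1, R2: 12>7, R3: 10>3, R4: 8>1).
Bob's strategy R is strictly dominated by CL (R1: 11>9, R2: 12>5, R3: 10>8, R4: 8>1) and is removed.
For Alice, R1 strictly dominates R2 on the remaining columns (CL: 12>6, CR: 9>5); eliminate R2.
Among the remaining strategies, none is strictly dominated by another pure strategy of the same player, so the elimination stops.
Surviving strategies — Alice: {R1, R3, R4}; Bob: {CL, CR}.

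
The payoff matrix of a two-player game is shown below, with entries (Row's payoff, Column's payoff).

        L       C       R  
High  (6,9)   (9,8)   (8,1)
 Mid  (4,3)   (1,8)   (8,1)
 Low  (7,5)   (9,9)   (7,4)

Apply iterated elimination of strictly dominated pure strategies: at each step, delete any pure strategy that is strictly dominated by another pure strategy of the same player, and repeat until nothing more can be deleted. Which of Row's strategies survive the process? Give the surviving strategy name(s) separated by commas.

High, Low

For Column, L strictly dominates R on the remaining rows (High: 9>1, Mid: 3>1, Low: 5>4); eliminate R.
Row's strategy Mid is strictly dominated by High (L: 6>4, C: 9>1) and is removed.
Among the remaining strategies, none is strictly dominated by another pure strategy of the same player, so the elimination stops.
Surviving strategies — Row: {High, Low}; Column: {L, C}.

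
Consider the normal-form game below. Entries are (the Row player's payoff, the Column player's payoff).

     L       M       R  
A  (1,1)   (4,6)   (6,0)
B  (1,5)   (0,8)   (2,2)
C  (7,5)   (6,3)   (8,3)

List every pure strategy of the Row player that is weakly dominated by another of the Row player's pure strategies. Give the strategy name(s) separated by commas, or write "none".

A is weakly dominated by C (L: 7>1, M: 6>4, R: 8>6).
A weakly dominates B — L: 1=1, M: 4>0, R: 6>2.
Nothing dominates C: A at L (7>1); B at L (7>1).

A, B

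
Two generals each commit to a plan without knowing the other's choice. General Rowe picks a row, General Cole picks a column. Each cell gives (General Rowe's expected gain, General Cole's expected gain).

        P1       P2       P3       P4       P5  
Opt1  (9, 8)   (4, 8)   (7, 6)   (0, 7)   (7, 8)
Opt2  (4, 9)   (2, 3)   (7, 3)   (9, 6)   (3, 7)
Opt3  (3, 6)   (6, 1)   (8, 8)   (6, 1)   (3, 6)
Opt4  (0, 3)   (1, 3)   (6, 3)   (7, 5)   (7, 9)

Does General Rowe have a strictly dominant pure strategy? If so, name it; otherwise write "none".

Opt1 fails to dominate Opt2 at P3 (7=7).
Opt2 fails to dominate Opt1 at P1 (4<9).
Opt3 fails to dominate Opt1 at P1 (3<9).
Opt4 fails to dominate Opt1 at P1 (0<9).
No single strategy dominates all the others.

none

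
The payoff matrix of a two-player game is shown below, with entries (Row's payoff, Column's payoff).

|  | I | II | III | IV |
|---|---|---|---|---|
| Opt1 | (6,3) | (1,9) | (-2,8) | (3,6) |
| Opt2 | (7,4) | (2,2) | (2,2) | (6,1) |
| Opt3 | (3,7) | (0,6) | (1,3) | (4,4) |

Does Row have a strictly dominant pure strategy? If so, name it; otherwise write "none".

Opt2 vs Opt1: I: 7>6, II: 2>1, III: 2>-2, IV: 6>3.
Opt2 vs Opt3: I: 7>3, II: 2>0, III: 2>1, IV: 6>4.
Opt2 strictly beats every other strategy against every opponent action, so it is strictly dominant.

Opt2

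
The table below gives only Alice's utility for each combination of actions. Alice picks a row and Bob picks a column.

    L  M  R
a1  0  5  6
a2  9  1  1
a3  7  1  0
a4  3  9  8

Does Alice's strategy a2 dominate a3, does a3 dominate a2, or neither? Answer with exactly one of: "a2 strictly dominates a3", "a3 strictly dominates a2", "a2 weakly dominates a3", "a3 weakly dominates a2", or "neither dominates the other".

Compare a2 to a3 across each choice by Bob: L: 9>7, M: 1=1, R: 1>0.
a2 is at least as good everywhere and strictly better somewhere (tied only at M), so a2 weakly but not strictly dominates a3.

a2 weakly dominates a3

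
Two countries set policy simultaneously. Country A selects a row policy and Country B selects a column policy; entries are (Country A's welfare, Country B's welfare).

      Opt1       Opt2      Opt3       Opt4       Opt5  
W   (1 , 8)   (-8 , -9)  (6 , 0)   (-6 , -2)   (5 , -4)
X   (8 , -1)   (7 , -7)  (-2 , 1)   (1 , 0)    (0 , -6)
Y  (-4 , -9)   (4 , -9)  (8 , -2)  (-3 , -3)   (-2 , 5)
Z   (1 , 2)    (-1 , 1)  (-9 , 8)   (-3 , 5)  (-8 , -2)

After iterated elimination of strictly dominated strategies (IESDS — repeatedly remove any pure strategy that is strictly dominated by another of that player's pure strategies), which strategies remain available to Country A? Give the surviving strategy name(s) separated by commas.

Row Z is eliminated: X beats it against every remaining column (Opt1: 8>1, Opt2: 7>-1, Opt3: -2>-9, Opt4: 1>-3, Opt5: 0>-8).
Column Opt2 is eliminated: Opt3 beats it against every remaining row (W: 0>-9, X: 1>-7, Y: -2>-9).
Country B's strategy Opt4 is strictly dominated by Opt3 (W: 0>-2, X: 1>0, Y: -2>-3) and is removed.
Among the remaining strategies, none is strictly dominated by another pure strategy of the same player, so the elimination stops.
Surviving strategies — Country A: {W, X, Y}; Country B: {Opt1, Opt3, Opt5}.

W, X, Y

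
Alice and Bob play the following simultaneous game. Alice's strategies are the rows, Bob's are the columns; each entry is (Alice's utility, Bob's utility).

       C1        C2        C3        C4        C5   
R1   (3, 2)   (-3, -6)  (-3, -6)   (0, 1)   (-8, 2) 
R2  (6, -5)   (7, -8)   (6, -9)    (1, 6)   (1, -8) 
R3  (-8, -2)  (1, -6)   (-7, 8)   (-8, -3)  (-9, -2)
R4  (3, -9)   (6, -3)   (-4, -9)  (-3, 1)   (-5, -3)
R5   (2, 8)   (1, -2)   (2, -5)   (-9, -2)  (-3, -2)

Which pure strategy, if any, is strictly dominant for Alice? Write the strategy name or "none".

R2

R2 vs R1: C1: 6>3, C2: 7>-3, C3: 6>-3, C4: 1>0, C5: 1>-8.
R2 vs R3: C1: 6>-8, C2: 7>1, C3: 6>-7, C4: 1>-8, C5: 1>-9.
R2 vs R4: C1: 6>3, C2: 7>6, C3: 6>-4, C4: 1>-3, C5: 1>-5.
R2 vs R5: C1: 6>2, C2: 7>1, C3: 6>2, C4: 1>-9, C5: 1>-3.
R2 strictly beats every other strategy against every opponent action, so it is strictly dominant.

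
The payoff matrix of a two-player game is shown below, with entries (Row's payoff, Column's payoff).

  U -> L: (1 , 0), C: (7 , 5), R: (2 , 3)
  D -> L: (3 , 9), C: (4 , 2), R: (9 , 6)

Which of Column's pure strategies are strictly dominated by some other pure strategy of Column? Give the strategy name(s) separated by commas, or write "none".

L: no other strategy beats it everywhere (C at D (9>2); R at D (9>6)).
Nothing dominates C: L at U (5>0); R at U (5>3).
R is not dominated — it holds its own against L at U (3>0); C at D (6>2).

none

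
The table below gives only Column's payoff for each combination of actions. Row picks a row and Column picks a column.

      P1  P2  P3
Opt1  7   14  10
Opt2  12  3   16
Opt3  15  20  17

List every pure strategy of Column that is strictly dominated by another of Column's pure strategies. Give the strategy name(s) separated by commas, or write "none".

P1

P3 strictly dominates P1 — Opt1: 10>7, Opt2: 16>12, Opt3: 17>15.
P2 is not dominated — it holds its own against P1 at Opt1 (14>7); P3 at Opt1 (14>10).
P3: no other strategy beats it everywhere (P1 at Opt1 (10>7); P2 at Opt2 (16>3)).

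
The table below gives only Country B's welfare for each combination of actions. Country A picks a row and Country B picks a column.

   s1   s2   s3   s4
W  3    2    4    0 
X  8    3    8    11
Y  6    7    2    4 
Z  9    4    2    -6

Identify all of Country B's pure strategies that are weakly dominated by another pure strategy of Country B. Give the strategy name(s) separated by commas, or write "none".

Nothing dominates s1: s2 at W (3>2); s3 at Y (6>2); s4 at W (3>0).
s2 is not dominated — it holds its own against s1 at Y (7>6); s3 at Y (7>2); s4 at W (2>0).
s3 is not dominated — it holds its own against s1 at W (4>3); s2 at W (4>2); s4 at W (4>0).
s4 is not dominated — it holds its own against s1 at X (11>8); s2 at X (11>3); s3 at X (11>8).

none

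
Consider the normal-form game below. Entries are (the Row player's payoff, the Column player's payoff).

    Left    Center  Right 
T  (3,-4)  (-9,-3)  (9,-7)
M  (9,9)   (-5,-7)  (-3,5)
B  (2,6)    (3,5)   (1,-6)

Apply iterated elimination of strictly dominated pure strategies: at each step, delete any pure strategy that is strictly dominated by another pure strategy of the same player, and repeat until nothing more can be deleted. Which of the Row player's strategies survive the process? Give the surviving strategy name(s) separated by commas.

M

For the Column player, Left strictly dominates Right on the remaining rows (T: -4>-7, M: 9>5, B: 6>-6); eliminate Right.
For the Row player, M strictly dominates T on the remaining columns (Left: 9>3, Center: -5>-9); eliminate T.
The Column player's strategy Center is strictly dominated by Left (M: 9>-7, B: 6>5) and is removed.
Row B is eliminated: M beats it against every remaining column (Left: 9>2).
Among the remaining strategies, none is strictly dominated by another pure strategy of the same player, so the elimination stops.
Surviving strategies — the Row player: {M}; the Column player: {Left}.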